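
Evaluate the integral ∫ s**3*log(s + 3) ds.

s**4*log(s + 3)/4 - s**4/16 + s**3/4 - 9*s**2/8 + 27*s/4 - 81*log(s + 3)/4 + C

Use integration by parts with u = log(s + 3), dv = s**3 ds.
Then du = 1/(s + 3) ds and v = s**4/4.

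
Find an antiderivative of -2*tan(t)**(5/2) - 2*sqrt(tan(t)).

-4*tan(t)**(3/2)/3 + C

Let u = tan(t), so du = (tan(t)**2 + 1) dt.
Rewriting, the integral becomes -2·∫ √u du = -2·(2/3)u^(3/2).
Substituting back, u = tan(t).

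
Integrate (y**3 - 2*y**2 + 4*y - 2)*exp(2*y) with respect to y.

Use integration by parts with u = y**3 - 2*y**2 + 4*y - 2, dv = exp(2*y) dy, so v = exp(2*y)/2.
Apply parts 3 times (tabular method): alternate signs, differentiate u down to 0, integrate dv up.

(4*y**3 - 14*y**2 + 30*y - 23)*exp(2*y)/8 + C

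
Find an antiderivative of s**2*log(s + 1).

s**3*log(s + 1)/3 - s**3/9 + s**2/6 - s/3 + log(s + 1)/3 + C

Use integration by parts with u = log(s + 1), dv = s**2 ds.
Then du = 1/(s + 1) ds and v = s**3/3.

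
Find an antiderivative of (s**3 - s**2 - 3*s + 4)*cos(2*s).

Use integration by parts with u = s**3 - s**2 - 3*s + 4, dv = cos(2*s) ds, so v = sin(2*s)/2.
Apply parts 3 times (tabular method): alternate signs, differentiate u down to 0, integrate dv up.

s**3*sin(2*s)/2 - s**2*sin(2*s)/2 + 3*s**2*cos(2*s)/4 - 9*s*sin(2*s)/4 - s*cos(2*s)/2 + 9*sin(2*s)/4 - 9*cos(2*s)/8 + C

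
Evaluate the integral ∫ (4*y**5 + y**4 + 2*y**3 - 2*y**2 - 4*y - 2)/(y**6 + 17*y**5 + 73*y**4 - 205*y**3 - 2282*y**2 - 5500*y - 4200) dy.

13303*log(y - 5)/64680 - 16769*log(y + 2)/17640 + 12157*log(y + 5)/180 - 15145*log(y + 6)/88 + 13117*log(y + 7)/120 - 13/(42*y + 84) + C

Factor the denominator: (y - 5)*(y + 2)**2*(y + 5)*(y + 6)*(y + 7).
Partial-fraction decomposition: 13117/(120*(y + 7)) - 15145/(88*(y + 6)) + 12157/(180*(y + 5)) - 16769/(17640*(y + 2)) + 13/(42*(y + 2)**2) + 13303/(64680*(y - 5)).
Integrate each term; A/(y−a) gives A·log|y−a|; A/(y−a)² gives −A/(y−a).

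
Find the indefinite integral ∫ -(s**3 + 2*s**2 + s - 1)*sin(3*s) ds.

s**3*cos(3*s)/3 - s**2*sin(3*s)/3 + 2*s**2*cos(3*s)/3 - 4*s*sin(3*s)/9 + s*cos(3*s)/9 - sin(3*s)/27 - 13*cos(3*s)/27 + C

Use integration by parts with u = s**3 + 2*s**2 + s - 1, dv = -sin(3*s) ds, so v = cos(3*s)/3.
Apply parts 3 times (tabular method): alternate signs, differentiate u down to 0, integrate dv up.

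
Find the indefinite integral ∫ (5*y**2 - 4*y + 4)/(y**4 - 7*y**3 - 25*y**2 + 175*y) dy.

4*log(y)/175 + 221*log(y - 7)/168 - 109*log(y - 5)/100 - 149*log(y + 5)/600 + C

Factor the denominator: y*(y - 7)*(y - 5)*(y + 5).
Partial-fraction decomposition: -149/(600*(y + 5)) - 109/(100*(y - 5)) + 221/(168*(y - 7)) + 4/(175*y).
Integrate each term: A/(y−a) contributes A·log|y−a|.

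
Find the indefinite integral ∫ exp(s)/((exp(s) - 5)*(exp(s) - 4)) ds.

Let u = e^s, du = e^s ds.
The integral becomes ∫ du/((u-4)(u-5)); decompose into partial fractions.

log(exp(s) - 5) - log(exp(s) - 4) + C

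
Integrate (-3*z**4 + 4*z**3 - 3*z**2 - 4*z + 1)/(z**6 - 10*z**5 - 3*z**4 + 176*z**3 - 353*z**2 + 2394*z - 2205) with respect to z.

-72299*log(z - 7)/484416 - log(z - 1)/432 + 2429*log(z + 5)/29376 + 3939*log(z**2 + 9)/114376 - 2903*atan(z/3)/85782 + 6005/(4176*z - 29232) + C

Factor the denominator: (z - 7)**2*(z - 1)*(z + 5)*(z**2 + 9).
Partial-fraction decomposition: (3939*z - 5806)/(57188*(z**2 + 9)) + 2429/(29376*(z + 5)) - 1/(432*(z - 1)) - 72299/(484416*(z - 7)) - 6005/(4176*(z - 7)**2).
Integrate each term; A/(z−a) gives A·log|z−a|; the (Bz+D)/(z²+p²) term gives a log and an atan.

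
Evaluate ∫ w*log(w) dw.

Use integration by parts with u = log(w), dv = w dw.
Then du = 1/w dw and v = w**2/2.

w**2*log(w)/2 - w**2/4 + C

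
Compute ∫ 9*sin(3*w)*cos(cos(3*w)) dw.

-3*sin(cos(3*w)) + C

Let u = cos(3*w), so du = (-3*sin(3*w)) dw.
Rewriting, the integral becomes -3·∫ cos(u) du = -3·sin(u).
Substituting back, u = cos(3*w).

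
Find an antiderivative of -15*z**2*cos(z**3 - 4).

Let u = z**3 - 4, so du = (3*z**2) dz.
Rewriting, the integral becomes -5·∫ cos(u) du = -5·sin(u).
Substituting back, u = z**3 - 4.

-5*sin(z**3 - 4) + C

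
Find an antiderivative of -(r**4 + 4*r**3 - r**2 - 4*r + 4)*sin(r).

Use integration by parts with u = r**4 + 4*r**3 - r**2 - 4*r + 4, dv = -sin(r) dr, so v = cos(r).
Apply parts 4 times (tabular method): alternate signs, differentiate u down to 0, integrate dv up.

r**4*cos(r) - 4*r**3*sin(r) + 4*r**3*cos(r) - 12*r**2*sin(r) - 13*r**2*cos(r) + 26*r*sin(r) - 28*r*cos(r) + 28*sin(r) + 30*cos(r) + C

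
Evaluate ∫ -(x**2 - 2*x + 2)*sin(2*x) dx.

x**2*cos(2*x)/2 - x*sin(2*x)/2 - x*cos(2*x) + sin(2*x)/2 + 3*cos(2*x)/4 + C

Use integration by parts with u = x**2 - 2*x + 2, dv = -sin(2*x) dx, so v = cos(2*x)/2.
Apply parts 2 times (tabular method): alternate signs, differentiate u down to 0, integrate dv up.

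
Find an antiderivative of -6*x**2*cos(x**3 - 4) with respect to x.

Let u = x**3 - 4, so du = (3*x**2) dx.
Rewriting, the integral becomes -2·∫ cos(u) du = -2·sin(u).
Substituting back, u = x**3 - 4.

-2*sin(x**3 - 4) + C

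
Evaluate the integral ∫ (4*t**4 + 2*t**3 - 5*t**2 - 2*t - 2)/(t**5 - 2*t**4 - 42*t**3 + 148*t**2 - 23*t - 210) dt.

Factor the denominator: (t - 5)*(t - 3)*(t - 2)*(t + 1)*(t + 7).
Partial-fraction decomposition: 193/(144*(t + 7)) + 1/(144*(t + 1)) + 2/(3*(t - 2)) - 65/(16*(t - 3)) + 871/(144*(t - 5)).
Integrate each term: A/(t−a) contributes A·log|t−a|.

871*log(t - 5)/144 - 65*log(t - 3)/16 + 2*log(t - 2)/3 + log(t + 1)/144 + 193*log(t + 7)/144 + C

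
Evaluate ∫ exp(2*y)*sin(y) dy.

2*exp(2*y)*sin(y)/5 - exp(2*y)*cos(y)/5 + C

Let I denote the integral. Integrate by parts with u = sin(y), dv = exp(2*y) dy, so v = exp(2*y)/2: I = exp(2*y)*sin(y)/2 − (1/2)·∫ exp(2*y)*cos(y) dy.
Apply parts again with u = cos(y), dv = exp(2*y) dy: ∫ exp(2*y)*cos(y) dy = exp(2*y)*cos(y)/2 + (1/2)·I. Substituting back brings back I: I = exp(2*y)*sin(y)/2 - exp(2*y)*cos(y)/4 − (1/4)·I.
Solving for I: (1 + 1/4)·I equals the remaining terms, so I = (4/5)·(exp(2*y)*sin(y)/2 - exp(2*y)*cos(y)/4).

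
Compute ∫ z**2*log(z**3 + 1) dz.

z**3*log(z**3 + 1)/3 - z**3/3 + log(z**3 + 1)/3 + C

Let u = z**3 + 1, so du = (3*z**2) dz.
The integral becomes (1/3)·∫ log(u) du; integrate by parts with u′=log(u), dv′=du.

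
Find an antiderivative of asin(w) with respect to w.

w*asin(w) + sqrt(-w**2 + 1) + C

Use integration by parts with u = arcsin(w), dv = dw.
Then du = 1/sqrt(-w**2 + 1) dw.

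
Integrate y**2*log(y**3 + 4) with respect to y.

y**3*log(y**3 + 4)/3 - y**3/3 + 4*log(y**3 + 4)/3 + C

Let u = y**3 + 4, so du = (3*y**2) dy.
The integral becomes (1/3)·∫ log(u) du; integrate by parts with u′=log(u), dv′=du.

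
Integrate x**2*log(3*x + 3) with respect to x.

Use integration by parts with u = log(3*x + 3), dv = x**2 dx.
Then du = 3/(3*x + 3) dx and v = x**3/3.

x**3*log(3*x + 3)/3 - x**3/9 + x**2/6 - x/3 + log(x + 1)/3 + C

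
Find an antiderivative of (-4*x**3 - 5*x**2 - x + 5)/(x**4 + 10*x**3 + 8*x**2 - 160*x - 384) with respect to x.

Factor the denominator: (x - 4)*(x + 4)**2*(x + 6).
Partial-fraction decomposition: -139/(8*(x + 6)) + 1779/(128*(x + 4)) - 185/(16*(x + 4)**2) - 67/(128*(x - 4)).
Integrate each term; A/(x−a) gives A·log|x−a|; A/(x−a)² gives −A/(x−a).

-67*log(x - 4)/128 + 1779*log(x + 4)/128 - 139*log(x + 6)/8 + 185/(16*x + 64) + C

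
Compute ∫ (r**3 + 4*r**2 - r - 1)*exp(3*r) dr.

(r**3 + 3*r**2 - 3*r)*exp(3*r)/3 + C

Use integration by parts with u = r**3 + 4*r**2 - r - 1, dv = exp(3*r) dr, so v = exp(3*r)/3.
Apply parts 3 times (tabular method): alternate signs, differentiate u down to 0, integrate dv up.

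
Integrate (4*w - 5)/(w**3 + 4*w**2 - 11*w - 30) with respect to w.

Factor the denominator: (w - 3)*(w + 2)*(w + 5).
Partial-fraction decomposition: -25/(24*(w + 5)) + 13/(15*(w + 2)) + 7/(40*(w - 3)).
Integrate each term: A/(w−a) contributes A·log|w−a|.

7*log(w - 3)/40 + 13*log(w + 2)/15 - 25*log(w + 5)/24 + C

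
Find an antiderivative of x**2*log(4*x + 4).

Use integration by parts with u = log(4*x + 4), dv = x**2 dx.
Then du = 4/(4*x + 4) dx and v = x**3/3.

x**3*log(4*x + 4)/3 - x**3/9 + x**2/6 - x/3 + log(x + 1)/3 + C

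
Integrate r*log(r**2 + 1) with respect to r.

Let u = r**2 + 1, so du = (2*r) dr.
The integral becomes (1/2)·∫ log(u) du; integrate by parts with u′=log(u), dv′=du.

r**2*log(r**2 + 1)/2 - r**2/2 + log(r**2 + 1)/2 + C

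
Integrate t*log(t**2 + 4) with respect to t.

Let u = t**2 + 4, so du = (2*t) dt.
The integral becomes (1/2)·∫ log(u) du; integrate by parts with u′=log(u), dv′=du.

t**2*log(t**2 + 4)/2 - t**2/2 + 2*log(t**2 + 4) + C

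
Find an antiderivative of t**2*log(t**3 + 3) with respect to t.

t**3*log(t**3 + 3)/3 - t**3/3 + log(t**3 + 3) + C

Let u = t**3 + 3, so du = (3*t**2) dt.
The integral becomes (1/3)·∫ log(u) du; integrate by parts with u′=log(u), dv′=du.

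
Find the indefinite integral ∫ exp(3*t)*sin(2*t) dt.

Let I denote the integral. Integrate by parts with u = sin(2*t), dv = exp(3*t) dt, so v = exp(3*t)/3: I = exp(3*t)*sin(2*t)/3 − (2/3)·∫ exp(3*t)*cos(2*t) dt.
Apply parts again with u = cos(2*t), dv = exp(3*t) dt: ∫ exp(3*t)*cos(2*t) dt = exp(3*t)*cos(2*t)/3 + (2/3)·I. Substituting back brings back I: I = exp(3*t)*sin(2*t)/3 - 2*exp(3*t)*cos(2*t)/9 − (4/9)·I.
Solving for I: (1 + 4/9)·I equals the remaining terms, so I = (9/13)·(exp(3*t)*sin(2*t)/3 - 2*exp(3*t)*cos(2*t)/9).

3*exp(3*t)*sin(2*t)/13 - 2*exp(3*t)*cos(2*t)/13 + C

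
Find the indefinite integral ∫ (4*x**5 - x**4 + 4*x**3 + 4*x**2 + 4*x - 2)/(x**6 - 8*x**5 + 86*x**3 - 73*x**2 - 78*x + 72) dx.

Factor the denominator: (x - 6)*(x - 4)*(x - 1)**2*(x + 1)*(x + 3).
Partial-fraction decomposition: 1139/(2016*(x + 3)) - 11/(280*(x + 1)) + 2231/(7200*(x - 1)) + 13/(120*(x - 1)**2) - 2087/(315*(x - 4)) + 15419/(1575*(x - 6)).
Integrate each term; A/(x−a) gives A·log|x−a|; A/(x−a)² gives −A/(x−a).

15419*log(x - 6)/1575 - 2087*log(x - 4)/315 + 2231*log(x - 1)/7200 - 11*log(x + 1)/280 + 1139*log(x + 3)/2016 - 13/(120*x - 120) + C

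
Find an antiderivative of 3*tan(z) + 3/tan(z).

Let u = tan(z), so du = (tan(z)**2 + 1) dz.
Rewriting, the integral becomes 3·∫ 1/u du = 3·log(u).
Substituting back, u = tan(z).

3*log(tan(z)) + C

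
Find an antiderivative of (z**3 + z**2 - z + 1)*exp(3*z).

Use integration by parts with u = z**3 + z**2 - z + 1, dv = exp(3*z) dz, so v = exp(3*z)/3.
Apply parts 3 times (tabular method): alternate signs, differentiate u down to 0, integrate dv up.

(3*z**3 - 3*z + 4)*exp(3*z)/9 + C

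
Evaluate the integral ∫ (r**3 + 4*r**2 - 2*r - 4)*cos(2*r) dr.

Use integration by parts with u = r**3 + 4*r**2 - 2*r - 4, dv = cos(2*r) dr, so v = sin(2*r)/2.
Apply parts 3 times (tabular method): alternate signs, differentiate u down to 0, integrate dv up.

r**3*sin(2*r)/2 + 2*r**2*sin(2*r) + 3*r**2*cos(2*r)/4 - 7*r*sin(2*r)/4 + 2*r*cos(2*r) - 3*sin(2*r) - 7*cos(2*r)/8 + C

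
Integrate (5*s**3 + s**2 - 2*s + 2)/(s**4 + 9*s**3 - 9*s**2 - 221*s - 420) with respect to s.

Factor the denominator: (s - 5)*(s + 3)*(s + 4)*(s + 7).
Partial-fraction decomposition: 275/(24*(s + 7)) - 98/(9*(s + 4)) + 59/(16*(s + 3)) + 107/(144*(s - 5)).
Integrate each term: A/(s−a) contributes A·log|s−a|.

107*log(s - 5)/144 + 59*log(s + 3)/16 - 98*log(s + 4)/9 + 275*log(s + 7)/24 + C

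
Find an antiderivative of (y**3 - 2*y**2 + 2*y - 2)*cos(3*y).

Use integration by parts with u = y**3 - 2*y**2 + 2*y - 2, dv = cos(3*y) dy, so v = sin(3*y)/3.
Apply parts 3 times (tabular method): alternate signs, differentiate u down to 0, integrate dv up.

y**3*sin(3*y)/3 - 2*y**2*sin(3*y)/3 + y**2*cos(3*y)/3 + 4*y*sin(3*y)/9 - 4*y*cos(3*y)/9 - 14*sin(3*y)/27 + 4*cos(3*y)/27 + C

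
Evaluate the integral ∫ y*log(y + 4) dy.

y**2*log(y + 4)/2 - y**2/4 + 2*y - 8*log(y + 4) + C

Use integration by parts with u = log(y + 4), dv = y dy.
Then du = 1/(y + 4) dy and v = y**2/2.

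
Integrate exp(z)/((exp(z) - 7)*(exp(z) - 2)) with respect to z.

log(exp(z) - 7)/5 - log(exp(z) - 2)/5 + C

Let u = e^z, du = e^z dz.
The integral becomes ∫ du/((u-7)(u-2)); decompose into partial fractions.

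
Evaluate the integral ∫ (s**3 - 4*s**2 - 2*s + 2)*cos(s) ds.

s**3*sin(s) - 4*s**2*sin(s) + 3*s**2*cos(s) - 8*s*sin(s) - 8*s*cos(s) + 10*sin(s) - 8*cos(s) + C

Use integration by parts with u = s**3 - 4*s**2 - 2*s + 2, dv = cos(s) ds, so v = sin(s).
Apply parts 3 times (tabular method): alternate signs, differentiate u down to 0, integrate dv up.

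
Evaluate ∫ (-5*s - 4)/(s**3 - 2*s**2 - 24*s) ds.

log(s)/6 - 17*log(s - 6)/30 + 2*log(s + 4)/5 + C

Factor the denominator: s*(s - 6)*(s + 4).
Partial-fraction decomposition: 2/(5*(s + 4)) - 17/(30*(s - 6)) + 1/(6*s).
Integrate each term: A/(s−a) contributes A·log|s−a|.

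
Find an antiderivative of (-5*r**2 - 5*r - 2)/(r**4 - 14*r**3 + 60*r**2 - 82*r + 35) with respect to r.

Factor the denominator: (r - 7)*(r - 5)*(r - 1)**2.
Partial-fraction decomposition: -5/(6*(r - 1)) - 1/(2*(r - 1)**2) + 19/(4*(r - 5)) - 47/(12*(r - 7)).
Integrate each term; A/(r−a) gives A·log|r−a|; A/(r−a)² gives −A/(r−a).

-47*log(r - 7)/12 + 19*log(r - 5)/4 - 5*log(r - 1)/6 + 1/(2*r - 2) + C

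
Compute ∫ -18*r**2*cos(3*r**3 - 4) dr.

Let u = 3*r**3 - 4, so du = (9*r**2) dr.
Rewriting, the integral becomes -2·∫ cos(u) du = -2·sin(u).
Substituting back, u = 3*r**3 - 4.

-2*sin(3*r**3 - 4) + C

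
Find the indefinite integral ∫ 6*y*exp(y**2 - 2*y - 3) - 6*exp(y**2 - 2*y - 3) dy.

3*exp(y**2 - 2*y - 3) + C

Let u = y**2 - 2*y - 3, so du = (2*y - 2) dy.
Rewriting, the integral becomes 3·∫ e^u du = 3·e^u.
Substituting back, u = y**2 - 2*y - 3.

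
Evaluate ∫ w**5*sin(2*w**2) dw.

-w**4*cos(2*w**2)/4 + w**2*sin(2*w**2)/4 + cos(2*w**2)/8 + C

Let u = w², du = 2w dw; rewrite as (1/2)∫ u^2·sin(2u) du.
Now integrate by parts 2 times.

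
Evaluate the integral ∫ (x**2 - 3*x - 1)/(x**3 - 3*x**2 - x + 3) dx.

Factor the denominator: (x - 3)*(x - 1)*(x + 1).
Partial-fraction decomposition: 3/(8*(x + 1)) + 3/(4*(x - 1)) - 1/(8*(x - 3)).
Integrate each term: A/(x−a) contributes A·log|x−a|.

-log(x - 3)/8 + 3*log(x - 1)/4 + 3*log(x + 1)/8 + C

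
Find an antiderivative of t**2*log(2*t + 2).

Use integration by parts with u = log(2*t + 2), dv = t**2 dt.
Then du = 2/(2*t + 2) dt and v = t**3/3.

t**3*log(2*t + 2)/3 - t**3/9 + t**2/6 - t/3 + log(t + 1)/3 + C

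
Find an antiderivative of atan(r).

Use integration by parts with u = arctan(r), dv = dr.
Then du = 1/(r**2 + 1) dr.

r*atan(r) - log(r**2 + 1)/2 + C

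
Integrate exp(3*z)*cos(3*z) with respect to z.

Let I denote the integral. Integrate by parts with u = cos(3*z), dv = exp(3*z) dz, so v = exp(3*z)/3: I = exp(3*z)*cos(3*z)/3 + ∫ exp(3*z)*sin(3*z) dz.
Apply parts again with u = sin(3*z), dv = exp(3*z) dz: ∫ exp(3*z)*sin(3*z) dz = exp(3*z)*sin(3*z)/3 − I. Substituting back brings back I: I = exp(3*z)*sin(3*z)/3 + exp(3*z)*cos(3*z)/3 − I.
Solving for I: (1 + 1)·I equals the remaining terms, so I = (1/2)·(exp(3*z)*sin(3*z)/3 + exp(3*z)*cos(3*z)/3).

exp(3*z)*sin(3*z)/6 + exp(3*z)*cos(3*z)/6 + C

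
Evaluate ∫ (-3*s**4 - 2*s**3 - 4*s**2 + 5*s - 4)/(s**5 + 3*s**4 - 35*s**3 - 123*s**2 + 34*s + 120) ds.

Factor the denominator: (s - 6)*(s - 1)*(s + 1)*(s + 4)*(s + 5).
Partial-fraction decomposition: -877/(132*(s + 5)) + 364/(75*(s + 4)) - 1/(12*(s + 1)) + 2/(75*(s - 1)) - 317/(275*(s - 6)).
Integrate each term: A/(s−a) contributes A·log|s−a|.

-317*log(s - 6)/275 + 2*log(s - 1)/75 - log(s + 1)/12 + 364*log(s + 4)/75 - 877*log(s + 5)/132 + C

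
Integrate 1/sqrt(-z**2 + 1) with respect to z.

asin(z) + C

Substitute z = sin(θ), so dz = cos(θ) dθ and the radical becomes sqrt(-z**2 + 1) = cos(θ) by the Pythagorean identity.
Integrate the resulting trig expression in θ, then back-substitute θ = asin(z), sin(θ) = z, cos(θ) = sqrt(-z**2 + 1) (absorbing any constant into C).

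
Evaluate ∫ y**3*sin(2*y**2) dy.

-y**2*cos(2*y**2)/4 + sin(2*y**2)/8 + C

Let u = y², du = 2y dy; rewrite as (1/2)∫ u^1·sin(2u) du.
Now integrate by parts 1 time.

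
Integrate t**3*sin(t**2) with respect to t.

-t**2*cos(t**2)/2 + sin(t**2)/2 + C

Let u = t², du = 2t dt; rewrite as (1/2)∫ u^1·sin(1u) du.
Now integrate by parts 1 time.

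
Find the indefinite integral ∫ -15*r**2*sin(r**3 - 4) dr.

5*cos(r**3 - 4) + C

Let u = r**3 - 4, so du = (3*r**2) dr.
Rewriting, the integral becomes -5·∫ sin(u) du = -5·-cos(u).
Substituting back, u = r**3 - 4.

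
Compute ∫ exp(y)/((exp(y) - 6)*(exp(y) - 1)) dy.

Let u = e^y, du = e^y dy.
The integral becomes ∫ du/((u-1)(u-6)); decompose into partial fractions.

log(exp(y) - 6)/5 - log(exp(y) - 1)/5 + C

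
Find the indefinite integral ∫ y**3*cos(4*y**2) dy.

y**2*sin(4*y**2)/8 + cos(4*y**2)/32 + C

Let u = y², du = 2y dy; rewrite as (1/2)∫ u^1·cos(4u) du.
Now integrate by parts 1 time.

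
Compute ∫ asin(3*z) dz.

z*asin(3*z) + sqrt(-9*z**2 + 1)/3 + C

Use integration by parts with u = arcsin(3*z), dv = dz.
Then du = 3/sqrt(-9*z**2 + 1) dz.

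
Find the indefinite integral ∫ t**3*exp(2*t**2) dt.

(2*t**2 - 1)*exp(2*t**2)/8 + C

Let u = t², du = 2t dt; rewrite as (1/2)∫ u^1·exp(2u) du.
Now integrate by parts 1 time.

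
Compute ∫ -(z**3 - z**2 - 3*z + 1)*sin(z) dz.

Use integration by parts with u = z**3 - z**2 - 3*z + 1, dv = -sin(z) dz, so v = cos(z).
Apply parts 3 times (tabular method): alternate signs, differentiate u down to 0, integrate dv up.

z**3*cos(z) - 3*z**2*sin(z) - z**2*cos(z) + 2*z*sin(z) - 9*z*cos(z) + 9*sin(z) + 3*cos(z) + C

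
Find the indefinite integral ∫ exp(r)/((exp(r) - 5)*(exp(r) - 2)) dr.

Let u = e^r, du = e^r dr.
The integral becomes ∫ du/((u-5)(u-2)); decompose into partial fractions.

log(exp(r) - 5)/3 - log(exp(r) - 2)/3 + C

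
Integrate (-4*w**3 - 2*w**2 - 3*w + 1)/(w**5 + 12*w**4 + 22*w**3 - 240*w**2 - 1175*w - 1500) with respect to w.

-47*log(w - 5)/600 - 25*log(w + 3)/8 + 79*log(w + 4)/3 - 2313*log(w + 5)/100 + 233/(10*w + 50) + C

Factor the denominator: (w - 5)*(w + 3)*(w + 4)*(w + 5)**2.
Partial-fraction decomposition: -2313/(100*(w + 5)) - 233/(10*(w + 5)**2) + 79/(3*(w + 4)) - 25/(8*(w + 3)) - 47/(600*(w - 5)).
Integrate each term; A/(w−a) gives A·log|w−a|; A/(w−a)² gives −A/(w−a).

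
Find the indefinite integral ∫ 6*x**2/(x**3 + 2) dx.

2*log(x**3 + 2) + C

Let u = x**3 + 2, so du = (3*x**2) dx.
Rewriting, the integral becomes 2·∫ 1/u du = 2·log(u).
Substituting back, u = x**3 + 2.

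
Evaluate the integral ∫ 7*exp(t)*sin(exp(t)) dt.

Let u = exp(t), so du = (exp(t)) dt.
Rewriting, the integral becomes 7·∫ sin(u) du = 7·-cos(u).
Substituting back, u = exp(t).

-7*cos(exp(t)) + C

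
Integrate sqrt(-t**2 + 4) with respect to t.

Substitute t = 2·sin(θ), so dt = 2·cos(θ) dθ and the radical becomes sqrt(-t**2 + 4) = 2·cos(θ) by the Pythagorean identity.
Integrate the resulting trig expression in θ, then back-substitute θ = asin(t/2), sin(θ) = t/2, cos(θ) = sqrt(-t**2 + 4)/2 (absorbing any constant into C).

t*sqrt(-t**2 + 4)/2 + 2*asin(t/2) + C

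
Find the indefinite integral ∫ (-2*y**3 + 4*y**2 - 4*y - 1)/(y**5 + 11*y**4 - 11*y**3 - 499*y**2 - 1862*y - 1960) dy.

Factor the denominator: (y - 7)*(y + 2)*(y + 4)*(y + 5)*(y + 7).
Partial-fraction decomposition: 303/(140*(y + 7)) - 41/(8*(y + 5)) + 69/(22*(y + 4)) - 13/(90*(y + 2)) - 173/(5544*(y - 7)).
Integrate each term: A/(y−a) contributes A·log|y−a|.

-173*log(y - 7)/5544 - 13*log(y + 2)/90 + 69*log(y + 4)/22 - 41*log(y + 5)/8 + 303*log(y + 7)/140 + C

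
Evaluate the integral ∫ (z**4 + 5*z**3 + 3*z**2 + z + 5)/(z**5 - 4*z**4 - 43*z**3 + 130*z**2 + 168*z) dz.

Factor the denominator: z*(z - 7)*(z - 4)*(z + 1)*(z + 6).
Partial-fraction decomposition: 323/(3900*(z + 6)) - 3/(200*(z + 1)) - 211/(200*(z - 4)) + 1425/(728*(z - 7)) + 5/(168*z).
Integrate each term: A/(z−a) contributes A·log|z−a|.

5*log(z)/168 + 1425*log(z - 7)/728 - 211*log(z - 4)/200 - 3*log(z + 1)/200 + 323*log(z + 6)/3900 + C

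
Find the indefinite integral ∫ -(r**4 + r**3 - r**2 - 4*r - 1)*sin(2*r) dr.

Use integration by parts with u = r**4 + r**3 - r**2 - 4*r - 1, dv = -sin(2*r) dr, so v = cos(2*r)/2.
Apply parts 4 times (tabular method): alternate signs, differentiate u down to 0, integrate dv up.

r**4*cos(2*r)/2 - r**3*sin(2*r) + r**3*cos(2*r)/2 - 3*r**2*sin(2*r)/4 - 2*r**2*cos(2*r) + 2*r*sin(2*r) - 11*r*cos(2*r)/4 + 11*sin(2*r)/8 + cos(2*r)/2 + C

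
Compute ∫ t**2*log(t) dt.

Use integration by parts with u = log(t), dv = t**2 dt.
Then du = 1/t dt and v = t**3/3.

t**3*log(t)/3 - t**3/9 + C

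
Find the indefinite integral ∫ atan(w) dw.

w*atan(w) - log(w**2 + 1)/2 + C

Use integration by parts with u = arctan(w), dv = dw.
Then du = 1/(w**2 + 1) dw.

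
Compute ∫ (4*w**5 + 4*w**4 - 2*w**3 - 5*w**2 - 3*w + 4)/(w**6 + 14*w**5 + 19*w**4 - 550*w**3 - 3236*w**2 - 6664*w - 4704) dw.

37942*log(w - 7)/81081 - 21029*log(w + 2)/32400 + 376*log(w + 4)/33 - 12823*log(w + 6)/208 + 28579*log(w + 7)/525 - 29/(180*w + 360) + C

Factor the denominator: (w - 7)*(w + 2)**2*(w + 4)*(w + 6)*(w + 7).
Partial-fraction decomposition: 28579/(525*(w + 7)) - 12823/(208*(w + 6)) + 376/(33*(w + 4)) - 21029/(32400*(w + 2)) + 29/(180*(w + 2)**2) + 37942/(81081*(w - 7)).
Integrate each term; A/(w−a) gives A·log|w−a|; A/(w−a)² gives −A/(w−a).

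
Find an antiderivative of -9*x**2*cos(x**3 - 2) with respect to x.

Let u = x**3 - 2, so du = (3*x**2) dx.
Rewriting, the integral becomes -3·∫ cos(u) du = -3·sin(u).
Substituting back, u = x**3 - 2.

-3*sin(x**3 - 2) + C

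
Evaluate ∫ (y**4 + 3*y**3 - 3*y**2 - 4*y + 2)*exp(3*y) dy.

(27*y**4 + 45*y**3 - 126*y**2 - 24*y + 62)*exp(3*y)/81 + C

Use integration by parts with u = y**4 + 3*y**3 - 3*y**2 - 4*y + 2, dv = exp(3*y) dy, so v = exp(3*y)/3.
Apply parts 4 times (tabular method): alternate signs, differentiate u down to 0, integrate dv up.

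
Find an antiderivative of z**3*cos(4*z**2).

Let u = z², du = 2z dz; rewrite as (1/2)∫ u^1·cos(4u) du.
Now integrate by parts 1 time.

z**2*sin(4*z**2)/8 + cos(4*z**2)/32 + C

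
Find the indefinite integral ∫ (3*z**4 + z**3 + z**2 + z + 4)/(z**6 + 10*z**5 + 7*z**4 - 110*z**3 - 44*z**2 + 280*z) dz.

log(z)/70 + 1963*log(z - 2)/21168 - 23*log(z + 2)/240 + 887*log(z + 5)/735 - 1151*log(z + 7)/945 - 11/(84*z - 168) + C

Factor the denominator: z*(z - 2)**2*(z + 2)*(z + 5)*(z + 7).
Partial-fraction decomposition: -1151/(945*(z + 7)) + 887/(735*(z + 5)) - 23/(240*(z + 2)) + 1963/(21168*(z - 2)) + 11/(84*(z - 2)**2) + 1/(70*z).
Integrate each term; A/(z−a) gives A·log|z−a|; A/(z−a)² gives −A/(z−a).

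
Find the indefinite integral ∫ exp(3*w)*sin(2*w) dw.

Let I denote the integral. Integrate by parts with u = sin(2*w), dv = exp(3*w) dw, so v = exp(3*w)/3: I = exp(3*w)*sin(2*w)/3 − (2/3)·∫ exp(3*w)*cos(2*w) dw.
Apply parts again with u = cos(2*w), dv = exp(3*w) dw: ∫ exp(3*w)*cos(2*w) dw = exp(3*w)*cos(2*w)/3 + (2/3)·I. Substituting back brings back I: I = exp(3*w)*sin(2*w)/3 - 2*exp(3*w)*cos(2*w)/9 − (4/9)·I.
Solving for I: (1 + 4/9)·I equals the remaining terms, so I = (9/13)·(exp(3*w)*sin(2*w)/3 - 2*exp(3*w)*cos(2*w)/9).

3*exp(3*w)*sin(2*w)/13 - 2*exp(3*w)*cos(2*w)/13 + C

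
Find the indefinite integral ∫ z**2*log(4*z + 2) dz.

Use integration by parts with u = log(4*z + 2), dv = z**2 dz.
Then du = 4/(4*z + 2) dz and v = z**3/3.

z**3*log(4*z + 2)/3 - z**3/9 + z**2/12 - z/12 + log(2*z + 1)/24 + C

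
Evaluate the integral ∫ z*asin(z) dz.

z**2*asin(z)/2 + z*sqrt(-z**2 + 1)/4 - asin(z)/4 + C

Use integration by parts with u = arcsin(z), dv = z dz.
Then du = 1/sqrt(-z**2 + 1) dz.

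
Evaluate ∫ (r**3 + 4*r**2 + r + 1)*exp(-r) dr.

Use integration by parts with u = r**3 + 4*r**2 + r + 1, dv = exp(-r) dr, so v = -exp(-r).
Apply parts 3 times (tabular method): alternate signs, differentiate u down to 0, integrate dv up.

(-r**3 - 7*r**2 - 15*r - 16)*exp(-r) + C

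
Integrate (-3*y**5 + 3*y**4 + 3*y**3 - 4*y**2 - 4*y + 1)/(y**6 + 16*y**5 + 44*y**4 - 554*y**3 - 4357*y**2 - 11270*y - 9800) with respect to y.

-10603*log(y - 7)/49896 - 113*log(y + 2)/810 + 3601*log(y + 4)/66 + 2153*log(y + 5)/216 - 14107*log(y + 7)/210 + 2699/(18*y + 90) + C

Factor the denominator: (y - 7)*(y + 2)*(y + 4)*(y + 5)**2*(y + 7).
Partial-fraction decomposition: -14107/(210*(y + 7)) + 2153/(216*(y + 5)) - 2699/(18*(y + 5)**2) + 3601/(66*(y + 4)) - 113/(810*(y + 2)) - 10603/(49896*(y - 7)).
Integrate each term; A/(y−a) gives A·log|y−a|; A/(y−a)² gives −A/(y−a).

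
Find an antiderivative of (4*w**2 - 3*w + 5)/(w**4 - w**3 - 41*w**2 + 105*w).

log(w)/21 + 3*log(w - 5)/4 - 8*log(w - 3)/15 - 37*log(w + 7)/140 + C

Factor the denominator: w*(w - 5)*(w - 3)*(w + 7).
Partial-fraction decomposition: -37/(140*(w + 7)) - 8/(15*(w - 3)) + 3/(4*(w - 5)) + 1/(21*w).
Integrate each term: A/(w−a) contributes A·log|w−a|.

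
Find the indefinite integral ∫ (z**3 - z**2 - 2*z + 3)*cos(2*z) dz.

z**3*sin(2*z)/2 - z**2*sin(2*z)/2 + 3*z**2*cos(2*z)/4 - 7*z*sin(2*z)/4 - z*cos(2*z)/2 + 7*sin(2*z)/4 - 7*cos(2*z)/8 + C

Use integration by parts with u = z**3 - z**2 - 2*z + 3, dv = cos(2*z) dz, so v = sin(2*z)/2.
Apply parts 3 times (tabular method): alternate signs, differentiate u down to 0, integrate dv up.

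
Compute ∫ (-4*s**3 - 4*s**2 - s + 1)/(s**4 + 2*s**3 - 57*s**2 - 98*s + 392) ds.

-787*log(s - 7)/385 + 49*log(s - 2)/270 + 197*log(s + 4)/198 - 592*log(s + 7)/189 + C

Factor the denominator: (s - 7)*(s - 2)*(s + 4)*(s + 7).
Partial-fraction decomposition: -592/(189*(s + 7)) + 197/(198*(s + 4)) + 49/(270*(s - 2)) - 787/(385*(s - 7)).
Integrate each term: A/(s−a) contributes A·log|s−a|.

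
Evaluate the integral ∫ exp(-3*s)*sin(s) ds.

-3*exp(-3*s)*sin(s)/10 - exp(-3*s)*cos(s)/10 + C

Let I denote the integral. Integrate by parts with u = sin(s), dv = exp(-3*s) ds, so v = -exp(-3*s)/3: I = -exp(-3*s)*sin(s)/3 + (1/3)·∫ exp(-3*s)*cos(s) ds.
Apply parts again with u = cos(s), dv = exp(-3*s) ds: ∫ exp(-3*s)*cos(s) ds = -exp(-3*s)*cos(s)/3 − (1/3)·I. Substituting back brings back I: I = -exp(-3*s)*sin(s)/3 - exp(-3*s)*cos(s)/9 − (1/9)·I.
Solving for I: (1 + 1/9)·I equals the remaining terms, so I = (9/10)·(-exp(-3*s)*sin(s)/3 - exp(-3*s)*cos(s)/9).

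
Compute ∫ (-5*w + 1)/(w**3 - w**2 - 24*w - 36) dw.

-29*log(w - 6)/72 - 11*log(w + 2)/8 + 16*log(w + 3)/9 + C

Factor the denominator: (w - 6)*(w + 2)*(w + 3).
Partial-fraction decomposition: 16/(9*(w + 3)) - 11/(8*(w + 2)) - 29/(72*(w - 6)).
Integrate each term: A/(w−a) contributes A·log|w−a|.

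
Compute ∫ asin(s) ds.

Use integration by parts with u = arcsin(s), dv = ds.
Then du = 1/sqrt(-s**2 + 1) ds.

s*asin(s) + sqrt(-s**2 + 1) + C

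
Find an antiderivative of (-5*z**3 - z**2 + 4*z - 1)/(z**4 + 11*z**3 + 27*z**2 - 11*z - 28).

-3*log(z - 1)/80 + log(z + 1)/36 + 287*log(z + 4)/45 - 1637*log(z + 7)/144 + C

Factor the denominator: (z - 1)*(z + 1)*(z + 4)*(z + 7).
Partial-fraction decomposition: -1637/(144*(z + 7)) + 287/(45*(z + 4)) + 1/(36*(z + 1)) - 3/(80*(z - 1)).
Integrate each term: A/(z−a) contributes A·log|z−a|.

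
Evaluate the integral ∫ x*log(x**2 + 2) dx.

Let u = x**2 + 2, so du = (2*x) dx.
The integral becomes (1/2)·∫ log(u) du; integrate by parts with u′=log(u), dv′=du.

x**2*log(x**2 + 2)/2 - x**2/2 + log(x**2 + 2) + C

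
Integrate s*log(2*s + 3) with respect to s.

s**2*log(2*s + 3)/2 - s**2/4 + 3*s/4 - 9*log(2*s + 3)/8 + C

Use integration by parts with u = log(2*s + 3), dv = s ds.
Then du = 2/(2*s + 3) ds and v = s**2/2.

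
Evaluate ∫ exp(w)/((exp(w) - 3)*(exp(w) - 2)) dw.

log(exp(w) - 3) - log(exp(w) - 2) + C

Let u = e^w, du = e^w dw.
The integral becomes ∫ du/((u-2)(u-3)); decompose into partial fractions.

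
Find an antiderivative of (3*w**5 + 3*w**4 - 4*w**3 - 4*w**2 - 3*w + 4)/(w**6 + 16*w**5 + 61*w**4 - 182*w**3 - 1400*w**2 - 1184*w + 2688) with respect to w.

Factor the denominator: (w - 4)*(w - 1)*(w + 4)**2*(w + 6)*(w + 7).
Partial-fraction decomposition: 42017/(792*(w + 7)) - 9349/(140*(w + 6)) + 59617/(3600*(w + 4)) - 131/(15*(w + 4)**2) + 1/(4200*(w - 1)) + 439/(2640*(w - 4)).
Integrate each term; A/(w−a) gives A·log|w−a|; A/(w−a)² gives −A/(w−a).

439*log(w - 4)/2640 + log(w - 1)/4200 + 59617*log(w + 4)/3600 - 9349*log(w + 6)/140 + 42017*log(w + 7)/792 + 131/(15*w + 60) + C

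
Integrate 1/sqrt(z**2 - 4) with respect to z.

Substitute z = 2·sec(θ), so dz = 2·sec(θ)*tan(θ) dθ and the radical becomes sqrt(z**2 - 4) = 2·tan(θ) by the Pythagorean identity.
Integrate the resulting trig expression in θ, then back-substitute sec(θ) = z/2, tan(θ) = sqrt(z**2 - 4)/2 (absorbing any constant into C).

log(z + sqrt(z**2 - 4)) + C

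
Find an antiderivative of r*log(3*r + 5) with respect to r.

Use integration by parts with u = log(3*r + 5), dv = r dr.
Then du = 3/(3*r + 5) dr and v = r**2/2.

r**2*log(3*r + 5)/2 - r**2/4 + 5*r/6 - 25*log(3*r + 5)/18 + C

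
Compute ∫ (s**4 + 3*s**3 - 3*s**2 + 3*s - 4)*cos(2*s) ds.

Use integration by parts with u = s**4 + 3*s**3 - 3*s**2 + 3*s - 4, dv = cos(2*s) ds, so v = sin(2*s)/2.
Apply parts 4 times (tabular method): alternate signs, differentiate u down to 0, integrate dv up.

s**4*sin(2*s)/2 + 3*s**3*sin(2*s)/2 + s**3*cos(2*s) - 3*s**2*sin(2*s) + 9*s**2*cos(2*s)/4 - 3*s*sin(2*s)/4 - 3*s*cos(2*s) - sin(2*s)/2 - 3*cos(2*s)/8 + C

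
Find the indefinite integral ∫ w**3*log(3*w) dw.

Use integration by parts with u = log(3*w), dv = w**3 dw.
Then du = 1/w dw and v = w**4/4.

w**4*(log(w) + log(3))/4 - w**4/16 + C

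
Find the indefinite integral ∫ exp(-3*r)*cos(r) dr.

Let I denote the integral. Integrate by parts with u = cos(r), dv = exp(-3*r) dr, so v = -exp(-3*r)/3: I = -exp(-3*r)*cos(r)/3 − (1/3)·∫ exp(-3*r)*sin(r) dr.
Apply parts again with u = sin(r), dv = exp(-3*r) dr: ∫ exp(-3*r)*sin(r) dr = -exp(-3*r)*sin(r)/3 + (1/3)·I. Substituting back brings back I: I = exp(-3*r)*sin(r)/9 - exp(-3*r)*cos(r)/3 − (1/9)·I.
Solving for I: (1 + 1/9)·I equals the remaining terms, so I = (9/10)·(exp(-3*r)*sin(r)/9 - exp(-3*r)*cos(r)/3).

exp(-3*r)*sin(r)/10 - 3*exp(-3*r)*cos(r)/10 + C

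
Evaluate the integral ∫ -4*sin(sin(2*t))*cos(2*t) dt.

2*cos(sin(2*t)) + C

Let u = sin(2*t), so du = (2*cos(2*t)) dt.
Rewriting, the integral becomes -2·∫ sin(u) du = -2·-cos(u).
Substituting back, u = sin(2*t).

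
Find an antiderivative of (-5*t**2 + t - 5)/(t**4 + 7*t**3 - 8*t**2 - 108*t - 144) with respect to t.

Factor the denominator: (t - 4)*(t + 2)*(t + 3)*(t + 6).
Partial-fraction decomposition: 191/(120*(t + 6)) - 53/(21*(t + 3)) + 9/(8*(t + 2)) - 27/(140*(t - 4)).
Integrate each term: A/(t−a) contributes A·log|t−a|.

-27*log(t - 4)/140 + 9*log(t + 2)/8 - 53*log(t + 3)/21 + 191*log(t + 6)/120 + C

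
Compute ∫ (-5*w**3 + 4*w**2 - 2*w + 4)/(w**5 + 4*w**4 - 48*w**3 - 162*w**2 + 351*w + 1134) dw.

Factor the denominator: (w - 6)*(w - 3)*(w + 3)**2*(w + 7).
Partial-fraction decomposition: 1929/(2080*(w + 7)) - 5615/(7776*(w + 3)) + 181/(216*(w + 3)**2) + 101/(1080*(w - 3)) - 944/(3159*(w - 6)).
Integrate each term; A/(w−a) gives A·log|w−a|; A/(w−a)² gives −A/(w−a).

-944*log(w - 6)/3159 + 101*log(w - 3)/1080 - 5615*log(w + 3)/7776 + 1929*log(w + 7)/2080 - 181/(216*w + 648) + C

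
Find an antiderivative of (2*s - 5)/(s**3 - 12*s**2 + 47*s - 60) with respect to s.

5*log(s - 5)/2 - 3*log(s - 4) + log(s - 3)/2 + C

Factor the denominator: (s - 5)*(s - 4)*(s - 3).
Partial-fraction decomposition: 1/(2*(s - 3)) - 3/(s - 4) + 5/(2*(s - 5)).
Integrate each term: A/(s−a) contributes A·log|s−a|.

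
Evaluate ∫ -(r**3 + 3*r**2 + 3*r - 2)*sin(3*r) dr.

Use integration by parts with u = r**3 + 3*r**2 + 3*r - 2, dv = -sin(3*r) dr, so v = cos(3*r)/3.
Apply parts 3 times (tabular method): alternate signs, differentiate u down to 0, integrate dv up.

r**3*cos(3*r)/3 - r**2*sin(3*r)/3 + r**2*cos(3*r) - 2*r*sin(3*r)/3 + 7*r*cos(3*r)/9 - 7*sin(3*r)/27 - 8*cos(3*r)/9 + C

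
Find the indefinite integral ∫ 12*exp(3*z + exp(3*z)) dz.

Let u = exp(3*z), so du = (3*exp(3*z)) dz.
Rewriting, the integral becomes 4·∫ e^u du = 4·e^u.
Substituting back, u = exp(3*z).

4*exp(exp(3*z)) + C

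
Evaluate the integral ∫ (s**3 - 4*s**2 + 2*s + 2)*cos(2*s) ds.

s**3*sin(2*s)/2 - 2*s**2*sin(2*s) + 3*s**2*cos(2*s)/4 + s*sin(2*s)/4 - 2*s*cos(2*s) + 2*sin(2*s) + cos(2*s)/8 + C

Use integration by parts with u = s**3 - 4*s**2 + 2*s + 2, dv = cos(2*s) ds, so v = sin(2*s)/2.
Apply parts 3 times (tabular method): alternate signs, differentiate u down to 0, integrate dv up.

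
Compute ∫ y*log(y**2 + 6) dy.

Let u = y**2 + 6, so du = (2*y) dy.
The integral becomes (1/2)·∫ log(u) du; integrate by parts with u′=log(u), dv′=du.

y**2*log(y**2 + 6)/2 - y**2/2 + 3*log(y**2 + 6) + C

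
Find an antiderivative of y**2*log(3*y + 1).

Use integration by parts with u = log(3*y + 1), dv = y**2 dy.
Then du = 3/(3*y + 1) dy and v = y**3/3.

y**3*log(3*y + 1)/3 - y**3/9 + y**2/18 - y/27 + log(3*y + 1)/81 + C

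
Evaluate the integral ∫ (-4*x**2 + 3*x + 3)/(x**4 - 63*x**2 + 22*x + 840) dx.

Factor the denominator: (x - 6)*(x - 5)*(x + 4)*(x + 7).
Partial-fraction decomposition: 107/(234*(x + 7)) - 73/(270*(x + 4)) + 41/(54*(x - 5)) - 123/(130*(x - 6)).
Integrate each term: A/(x−a) contributes A·log|x−a|.

-123*log(x - 6)/130 + 41*log(x - 5)/54 - 73*log(x + 4)/270 + 107*log(x + 7)/234 + C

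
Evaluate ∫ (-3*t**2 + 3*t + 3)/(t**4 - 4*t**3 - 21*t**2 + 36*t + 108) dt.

-29*log(t - 6)/72 + log(t - 3)/6 - 3*log(t + 2)/8 + 11*log(t + 3)/18 + C

Factor the denominator: (t - 6)*(t - 3)*(t + 2)*(t + 3).
Partial-fraction decomposition: 11/(18*(t + 3)) - 3/(8*(t + 2)) + 1/(6*(t - 3)) - 29/(72*(t - 6)).
Integrate each term: A/(t−a) contributes A·log|t−a|.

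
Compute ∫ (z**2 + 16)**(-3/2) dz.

z/(16*sqrt(z**2 + 16)) + C

Substitute z = 4·tan(θ), so dz = 4·sec(θ)^2 dθ and the radical becomes sqrt(z**2 + 16) = 4·sec(θ) by the Pythagorean identity.
Integrate the resulting trig expression in θ, then back-substitute tan(θ) = z/4, sec(θ) = sqrt(z**2 + 16)/4 (absorbing any constant into C).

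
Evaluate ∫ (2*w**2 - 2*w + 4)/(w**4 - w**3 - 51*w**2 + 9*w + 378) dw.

Factor the denominator: (w - 7)*(w - 3)*(w + 3)*(w + 6).
Partial-fraction decomposition: -88/(351*(w + 6)) + 7/(45*(w + 3)) - 2/(27*(w - 3)) + 11/(65*(w - 7)).
Integrate each term: A/(w−a) contributes A·log|w−a|.

11*log(w - 7)/65 - 2*log(w - 3)/27 + 7*log(w + 3)/45 - 88*log(w + 6)/351 + C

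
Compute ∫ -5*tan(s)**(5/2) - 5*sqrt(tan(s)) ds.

-10*tan(s)**(3/2)/3 + C

Let u = tan(s), so du = (tan(s)**2 + 1) ds.
Rewriting, the integral becomes -5·∫ √u du = -5·(2/3)u^(3/2).
Substituting back, u = tan(s).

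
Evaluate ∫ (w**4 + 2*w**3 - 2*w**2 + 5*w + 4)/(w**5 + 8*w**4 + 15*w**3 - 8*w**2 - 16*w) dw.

-log(w)/4 + log(w - 1)/5 - 2*log(w + 1)/9 + 229*log(w + 4)/180 + 4/(3*w + 12) + C

Factor the denominator: w*(w - 1)*(w + 1)*(w + 4)**2.
Partial-fraction decomposition: 229/(180*(w + 4)) - 4/(3*(w + 4)**2) - 2/(9*(w + 1)) + 1/(5*(w - 1)) - 1/(4*w).
Integrate each term; A/(w−a) gives A·log|w−a|; A/(w−a)² gives −A/(w−a).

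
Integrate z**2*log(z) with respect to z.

Use integration by parts with u = log(z), dv = z**2 dz.
Then du = 1/z dz and v = z**3/3.

z**3*log(z)/3 - z**3/9 + C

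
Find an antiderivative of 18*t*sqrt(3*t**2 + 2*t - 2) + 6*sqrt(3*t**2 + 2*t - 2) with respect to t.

2*(3*t**2 + 2*t - 2)**(3/2) + C

Let u = 3*t**2 + 2*t - 2, so du = (6*t + 2) dt.
Rewriting, the integral becomes 3·∫ √u du = 3·(2/3)u^(3/2).
Substituting back, u = 3*t**2 + 2*t - 2.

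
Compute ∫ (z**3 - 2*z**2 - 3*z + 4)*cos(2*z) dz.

z**3*sin(2*z)/2 - z**2*sin(2*z) + 3*z**2*cos(2*z)/4 - 9*z*sin(2*z)/4 - z*cos(2*z) + 5*sin(2*z)/2 - 9*cos(2*z)/8 + C

Use integration by parts with u = z**3 - 2*z**2 - 3*z + 4, dv = cos(2*z) dz, so v = sin(2*z)/2.
Apply parts 3 times (tabular method): alternate signs, differentiate u down to 0, integrate dv up.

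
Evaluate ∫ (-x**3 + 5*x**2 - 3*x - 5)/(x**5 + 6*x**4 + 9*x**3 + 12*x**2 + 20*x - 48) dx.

-log(x - 1)/25 - 19*log(x + 3)/13 + 151*log(x + 4)/100 - 11*log(x**2 + 4)/2600 + 113*atan(x/2)/325 + C

Factor the denominator: (x - 1)*(x + 3)*(x + 4)*(x**2 + 4).
Partial-fraction decomposition: -(11*x - 904)/(1300*(x**2 + 4)) + 151/(100*(x + 4)) - 19/(13*(x + 3)) - 1/(25*(x - 1)).
Integrate each term; A/(x−a) gives A·log|x−a|; the (Bx+D)/(x²+p²) term gives a log and an atan.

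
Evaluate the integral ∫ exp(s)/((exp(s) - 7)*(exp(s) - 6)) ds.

log(exp(s) - 7) - log(exp(s) - 6) + C

Let u = e^s, du = e^s ds.
The integral becomes ∫ du/((u-7)(u-6)); decompose into partial fractions.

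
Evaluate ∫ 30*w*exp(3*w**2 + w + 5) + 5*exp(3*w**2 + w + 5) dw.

Let u = 3*w**2 + w + 5, so du = (6*w + 1) dw.
Rewriting, the integral becomes 5·∫ e^u du = 5·e^u.
Substituting back, u = 3*w**2 + w + 5.

5*exp(3*w**2 + w + 5) + C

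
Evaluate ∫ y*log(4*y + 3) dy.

Use integration by parts with u = log(4*y + 3), dv = y dy.
Then du = 4/(4*y + 3) dy and v = y**2/2.

y**2*log(4*y + 3)/2 - y**2/4 + 3*y/8 - 9*log(4*y + 3)/32 + C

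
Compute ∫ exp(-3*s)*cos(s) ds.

exp(-3*s)*sin(s)/10 - 3*exp(-3*s)*cos(s)/10 + C

Let I denote the integral. Integrate by parts with u = cos(s), dv = exp(-3*s) ds, so v = -exp(-3*s)/3: I = -exp(-3*s)*cos(s)/3 − (1/3)·∫ exp(-3*s)*sin(s) ds.
Apply parts again with u = sin(s), dv = exp(-3*s) ds: ∫ exp(-3*s)*sin(s) ds = -exp(-3*s)*sin(s)/3 + (1/3)·I. Substituting back brings back I: I = exp(-3*s)*sin(s)/9 - exp(-3*s)*cos(s)/3 − (1/9)·I.
Solving for I: (1 + 1/9)·I equals the remaining terms, so I = (9/10)·(exp(-3*s)*sin(s)/9 - exp(-3*s)*cos(s)/3).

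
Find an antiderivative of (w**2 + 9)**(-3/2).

w/(9*sqrt(w**2 + 9)) + C

Substitute w = 3·tan(θ), so dw = 3·sec(θ)^2 dθ and the radical becomes sqrt(w**2 + 9) = 3·sec(θ) by the Pythagorean identity.
Integrate the resulting trig expression in θ, then back-substitute tan(θ) = w/3, sec(θ) = sqrt(w**2 + 9)/3 (absorbing any constant into C).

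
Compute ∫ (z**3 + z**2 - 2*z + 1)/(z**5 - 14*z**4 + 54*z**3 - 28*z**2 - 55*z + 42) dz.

Factor the denominator: (z - 7)*(z - 6)*(z - 1)**2*(z + 1).
Partial-fraction decomposition: 3/(224*(z + 1)) + 43/(900*(z - 1)) + 1/(60*(z - 1)**2) - 241/(175*(z - 6)) + 379/(288*(z - 7)).
Integrate each term; A/(z−a) gives A·log|z−a|; A/(z−a)² gives −A/(z−a).

379*log(z - 7)/288 - 241*log(z - 6)/175 + 43*log(z - 1)/900 + 3*log(z + 1)/224 - 1/(60*z - 60) + C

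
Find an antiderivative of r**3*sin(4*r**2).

-r**2*cos(4*r**2)/8 + sin(4*r**2)/32 + C

Let u = r², du = 2r dr; rewrite as (1/2)∫ u^1·sin(4u) du.
Now integrate by parts 1 time.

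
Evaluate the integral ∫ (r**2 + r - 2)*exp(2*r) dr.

(r**2 - 2)*exp(2*r)/2 + C

Use integration by parts with u = r**2 + r - 2, dv = exp(2*r) dr, so v = exp(2*r)/2.
Apply parts 2 times (tabular method): alternate signs, differentiate u down to 0, integrate dv up.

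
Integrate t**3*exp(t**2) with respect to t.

Let u = t², du = 2t dt; rewrite as (1/2)∫ u^1·exp(1u) du.
Now integrate by parts 1 time.

(t**2 - 1)*exp(t**2)/2 + C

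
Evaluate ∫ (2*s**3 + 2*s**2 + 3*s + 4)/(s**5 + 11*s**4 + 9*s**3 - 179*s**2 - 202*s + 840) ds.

17*log(s - 3)/112 - 17*log(s - 2)/189 - 52*log(s + 4)/63 + 211*log(s + 5)/112 - 121*log(s + 7)/108 + C

Factor the denominator: (s - 3)*(s - 2)*(s + 4)*(s + 5)*(s + 7).
Partial-fraction decomposition: -121/(108*(s + 7)) + 211/(112*(s + 5)) - 52/(63*(s + 4)) - 17/(189*(s - 2)) + 17/(112*(s - 3)).
Integrate each term: A/(s−a) contributes A·log|s−a|.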